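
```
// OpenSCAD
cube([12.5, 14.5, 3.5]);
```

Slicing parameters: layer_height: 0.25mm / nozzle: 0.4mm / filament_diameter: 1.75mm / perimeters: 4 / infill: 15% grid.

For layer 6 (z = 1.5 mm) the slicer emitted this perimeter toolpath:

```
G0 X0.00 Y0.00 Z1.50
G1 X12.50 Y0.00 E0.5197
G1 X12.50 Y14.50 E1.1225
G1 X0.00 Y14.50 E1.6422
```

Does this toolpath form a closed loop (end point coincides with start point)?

no

Start point (G0): (0.00, 0.00). End point (last G1): the path does not return to the start — open.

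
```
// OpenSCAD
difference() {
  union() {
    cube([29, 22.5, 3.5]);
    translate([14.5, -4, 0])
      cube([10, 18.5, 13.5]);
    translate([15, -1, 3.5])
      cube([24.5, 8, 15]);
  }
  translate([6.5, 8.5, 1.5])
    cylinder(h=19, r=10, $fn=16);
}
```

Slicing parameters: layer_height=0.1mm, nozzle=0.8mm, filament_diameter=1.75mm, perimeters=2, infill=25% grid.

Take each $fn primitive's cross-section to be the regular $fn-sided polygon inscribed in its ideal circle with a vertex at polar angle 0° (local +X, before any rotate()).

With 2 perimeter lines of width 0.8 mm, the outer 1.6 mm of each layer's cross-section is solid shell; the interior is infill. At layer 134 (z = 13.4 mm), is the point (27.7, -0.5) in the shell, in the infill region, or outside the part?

shell

At z = 13.4 mm: the cube is not intersected at this z (z outside [0, 3.5]); the 10×18.5 cube at (14.5, -4) contributes its full rectangle; the 24.5×8 cube at (15, -1) contributes its full rectangle; Merging all regions: the regions partially overlap (shared area 76.00 mm²), so overlapping operands fuse into one piece — 1 connected region; the r=10 cylinder at (6.5, 8.5) contributes a regular 16-gon of circumradius 10; Taking the first minus the rest: starting from that combined region, the r=10 cylinder at (6.5, 8.5) partially overlaps it — only the 14.69 mm² overlap (of its 306.15 mm²) is removed, clipping the outline — 1 connected region. Overall, the cross-section is a single solid region. The nearest boundary edge runs (39.50, -1.00)→(24.50, -1.00); distance from the point to it = 0.50 mm. The point is inside the cross-section, 0.50 mm from the nearest boundary — within the 1.6 mm shell band (2 × 0.8).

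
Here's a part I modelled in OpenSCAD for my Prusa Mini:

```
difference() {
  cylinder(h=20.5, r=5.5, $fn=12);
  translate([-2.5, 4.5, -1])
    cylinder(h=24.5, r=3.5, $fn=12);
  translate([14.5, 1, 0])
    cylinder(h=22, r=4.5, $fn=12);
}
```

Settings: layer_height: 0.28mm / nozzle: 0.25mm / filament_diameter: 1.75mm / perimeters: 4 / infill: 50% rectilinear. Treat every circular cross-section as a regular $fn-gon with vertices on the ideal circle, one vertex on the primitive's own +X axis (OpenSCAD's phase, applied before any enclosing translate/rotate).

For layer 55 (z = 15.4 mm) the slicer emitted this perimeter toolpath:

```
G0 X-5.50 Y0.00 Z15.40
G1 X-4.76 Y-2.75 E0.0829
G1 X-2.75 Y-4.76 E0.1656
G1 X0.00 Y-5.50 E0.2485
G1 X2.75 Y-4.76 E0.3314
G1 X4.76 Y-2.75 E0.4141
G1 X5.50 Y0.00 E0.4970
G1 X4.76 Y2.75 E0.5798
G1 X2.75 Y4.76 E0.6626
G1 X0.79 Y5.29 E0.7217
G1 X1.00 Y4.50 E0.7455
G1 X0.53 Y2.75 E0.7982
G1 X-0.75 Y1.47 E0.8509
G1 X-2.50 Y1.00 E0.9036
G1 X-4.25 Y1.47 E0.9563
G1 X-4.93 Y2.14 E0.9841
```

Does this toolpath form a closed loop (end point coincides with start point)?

no

Start point (G0): (-5.50, 0.00). End point (last G1): the path does not return to the start — open.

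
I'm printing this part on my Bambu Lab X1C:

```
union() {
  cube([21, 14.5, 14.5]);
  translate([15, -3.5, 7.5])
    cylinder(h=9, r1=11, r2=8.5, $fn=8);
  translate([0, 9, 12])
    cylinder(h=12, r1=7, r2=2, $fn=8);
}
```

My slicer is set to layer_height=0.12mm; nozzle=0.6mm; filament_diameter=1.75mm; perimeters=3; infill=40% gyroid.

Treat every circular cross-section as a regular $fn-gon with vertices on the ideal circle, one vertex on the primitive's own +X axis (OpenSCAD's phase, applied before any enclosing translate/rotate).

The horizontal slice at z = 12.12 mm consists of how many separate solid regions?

1

At z = 12.12 mm: the cube is present — its section is the full 21×14.5 rectangle; the cone at (15, -3.5): at t=0.513 of its height the radius interpolates to r₁+(r₂−r₁)t = 9.717, giving a regular 8-gon of that circumradius; the cone at (0, 9): at t=0.010 of its height the radius interpolates to r₁+(r₂−r₁)t = 6.950, giving a regular 8-gon of that circumradius; Merging all regions: the regions partially overlap (shared area 130.91 mm²), so overlapping operands fuse into one piece — 1 connected region. The result has 1 disconnected region.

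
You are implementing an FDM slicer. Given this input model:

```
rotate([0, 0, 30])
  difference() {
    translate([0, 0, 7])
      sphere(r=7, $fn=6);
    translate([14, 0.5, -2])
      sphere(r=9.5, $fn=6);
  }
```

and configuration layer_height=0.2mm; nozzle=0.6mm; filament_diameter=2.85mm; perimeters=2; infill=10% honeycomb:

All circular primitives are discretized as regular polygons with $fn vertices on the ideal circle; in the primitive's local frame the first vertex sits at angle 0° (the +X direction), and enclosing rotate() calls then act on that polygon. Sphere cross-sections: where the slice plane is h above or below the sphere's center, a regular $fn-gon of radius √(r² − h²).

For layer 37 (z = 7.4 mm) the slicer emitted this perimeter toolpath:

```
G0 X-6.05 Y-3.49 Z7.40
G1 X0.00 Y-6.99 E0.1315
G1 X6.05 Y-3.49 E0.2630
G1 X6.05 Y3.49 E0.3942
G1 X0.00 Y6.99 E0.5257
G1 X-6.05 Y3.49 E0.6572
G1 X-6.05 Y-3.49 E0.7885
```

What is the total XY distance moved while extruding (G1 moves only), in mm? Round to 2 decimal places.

41.92 mm

Sum the Euclidean lengths of each G1 segment: total = 41.92 mm.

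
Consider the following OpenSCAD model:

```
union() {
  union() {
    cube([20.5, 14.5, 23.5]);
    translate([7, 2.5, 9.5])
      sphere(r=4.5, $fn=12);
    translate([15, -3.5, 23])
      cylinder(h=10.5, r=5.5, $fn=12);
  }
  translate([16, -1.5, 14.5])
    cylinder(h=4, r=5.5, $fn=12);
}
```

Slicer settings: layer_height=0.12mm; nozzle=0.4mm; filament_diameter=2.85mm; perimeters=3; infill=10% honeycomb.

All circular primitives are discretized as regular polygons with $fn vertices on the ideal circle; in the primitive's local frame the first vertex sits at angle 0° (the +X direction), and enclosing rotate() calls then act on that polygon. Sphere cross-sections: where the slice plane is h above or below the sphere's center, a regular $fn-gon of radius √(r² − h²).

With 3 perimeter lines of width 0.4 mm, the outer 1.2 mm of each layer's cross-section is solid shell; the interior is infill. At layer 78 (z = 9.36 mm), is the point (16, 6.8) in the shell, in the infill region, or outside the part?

infill

At z = 9.36 mm: the 20.5×14.5 cube contributes its full rectangle; the r=4.5 sphere at (7, 2.5) contributes a regular 12-gon of circumradius √(4.5²−0.14²) = 4.498; the cylinder at (15, -3.5) is absent (z outside [23, 33.5]); Merging all regions: the regions partially overlap (shared area 51.11 mm²), so overlapping operands fuse into one piece — 1 connected region; the cylinder at (16, -1.5) is not intersected at this z (z outside [14.5, 18.5]); Merging all regions: only that combined region is present, so the union is just that shape — 1 connected region. Overall, the cross-section is a single solid region. The nearest boundary edge runs (20.50, 14.50)→(20.50, 0.00); distance from the point to it = 4.50 mm. The point is inside the cross-section and 4.50 mm from the nearest boundary — more than the 1.2 mm shell width (3 × 0.4), so it's in the infill interior.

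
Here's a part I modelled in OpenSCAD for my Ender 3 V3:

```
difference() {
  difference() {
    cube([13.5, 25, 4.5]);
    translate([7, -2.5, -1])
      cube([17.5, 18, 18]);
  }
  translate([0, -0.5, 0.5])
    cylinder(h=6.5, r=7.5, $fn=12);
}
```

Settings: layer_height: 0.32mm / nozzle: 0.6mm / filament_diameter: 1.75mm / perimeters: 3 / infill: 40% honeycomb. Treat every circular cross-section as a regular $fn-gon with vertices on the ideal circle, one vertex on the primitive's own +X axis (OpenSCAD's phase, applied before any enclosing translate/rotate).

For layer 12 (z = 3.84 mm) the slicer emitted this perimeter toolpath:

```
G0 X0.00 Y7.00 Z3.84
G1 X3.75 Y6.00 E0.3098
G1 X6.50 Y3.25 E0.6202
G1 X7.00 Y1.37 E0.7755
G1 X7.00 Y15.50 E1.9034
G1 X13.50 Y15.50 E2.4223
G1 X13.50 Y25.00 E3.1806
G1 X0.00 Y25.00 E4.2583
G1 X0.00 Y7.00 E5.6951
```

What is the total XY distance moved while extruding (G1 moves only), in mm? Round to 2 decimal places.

Sum the Euclidean lengths of each G1 segment: total = 71.35 mm.

71.35 mm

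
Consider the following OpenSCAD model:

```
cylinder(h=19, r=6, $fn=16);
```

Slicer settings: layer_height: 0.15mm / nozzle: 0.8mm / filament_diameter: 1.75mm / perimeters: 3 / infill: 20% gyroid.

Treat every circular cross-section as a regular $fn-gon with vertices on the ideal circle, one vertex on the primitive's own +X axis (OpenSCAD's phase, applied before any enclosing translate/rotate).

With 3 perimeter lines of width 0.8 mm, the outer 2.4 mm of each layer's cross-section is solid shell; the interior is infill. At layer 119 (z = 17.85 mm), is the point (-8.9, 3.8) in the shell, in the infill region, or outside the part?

At z = 17.85 mm: the r=6 cylinder contributes a regular 16-gon of circumradius 6. Overall, the cross-section is a single solid region. The nearest boundary edge runs (-4.24, 4.24)→(-5.54, 2.30); distance from the point to it = 3.68 mm. The point is not inside any of the regions above, so it lies outside the cross-section (3.68 mm from the nearest boundary).

outside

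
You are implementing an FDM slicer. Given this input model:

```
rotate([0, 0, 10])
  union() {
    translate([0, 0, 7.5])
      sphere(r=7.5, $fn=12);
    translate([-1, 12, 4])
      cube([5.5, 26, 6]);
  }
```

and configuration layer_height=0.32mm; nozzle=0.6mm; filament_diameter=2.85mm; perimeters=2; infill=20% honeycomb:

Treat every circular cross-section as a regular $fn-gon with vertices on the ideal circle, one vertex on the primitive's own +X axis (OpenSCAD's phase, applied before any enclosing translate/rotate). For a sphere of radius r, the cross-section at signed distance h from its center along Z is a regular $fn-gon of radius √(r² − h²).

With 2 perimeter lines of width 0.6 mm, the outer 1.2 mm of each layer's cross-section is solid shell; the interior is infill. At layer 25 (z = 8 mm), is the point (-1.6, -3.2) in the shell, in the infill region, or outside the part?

At z = 8 mm: the sphere: section is a regular 12-gon, circumradius = √(r²−h²) = √(7.5²−0.5²) = 7.483; the cube at (-1, 12) (footprint 5.5×26) is included at this height; Taking the union: the 2 present regions are separate (no shared area or edge), so areas and boundary lengths simply add and each stays a separate island — 2 connected regions; (whole slice rotated 10° about Z — lengths, areas and connectivity unchanged). Overall, the cross-section has 2 separate islands. Undo the 10° rotation: the query point maps to (-2.131, -2.874) in the un-rotated model frame. The nearest boundary edge runs (-3.74, -6.48)→(-6.48, -3.74); distance from the point to it = 3.69 mm. (Shell/infill is judged within the island containing the point — the largest one.) The point is inside the cross-section and 3.69 mm from the nearest boundary — more than the 1.2 mm shell width (2 × 0.6), so it's in the infill interior.

infill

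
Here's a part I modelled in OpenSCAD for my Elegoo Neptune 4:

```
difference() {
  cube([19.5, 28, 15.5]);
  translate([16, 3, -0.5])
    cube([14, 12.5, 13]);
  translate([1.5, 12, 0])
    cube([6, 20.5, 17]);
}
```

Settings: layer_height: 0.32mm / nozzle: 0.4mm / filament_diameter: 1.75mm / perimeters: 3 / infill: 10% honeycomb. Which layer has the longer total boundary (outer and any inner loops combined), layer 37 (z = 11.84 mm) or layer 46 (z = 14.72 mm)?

Layer 37 (z = 11.84): the cube (footprint 19.5×28) is included at this height (perimeter 95.00 mm); the cube at (16, 3) (footprint 14×12.5) is included at this height (perimeter 53.00 mm); the cube at (1.5, 12) is present — its section is the full 6×20.5 rectangle (perimeter 53.00 mm); Subtracting the remaining from the first: starting from the 19.5×28 cube, the 14×12.5 cube at (16, 3) partially overlaps it — only the 43.75 mm² overlap (of its 175.00 mm²) is removed, clipping the outline; the 6×20.5 cube at (1.5, 12) partially overlaps it — only the 96.00 mm² overlap (of its 123.00 mm²) is removed, clipping the outline — boundary = 134.00 mm. So its perimeter = 134.00 mm. Layer 46 (z = 14.72): the cube is present — its section is the full 19.5×28 rectangle (perimeter 95.00 mm); the cube at (16, 3) is absent (z outside [-0.5, 12.5]); the 6×20.5 cube at (1.5, 12) contributes its full rectangle (perimeter 53.00 mm); After the difference (first − rest): starting from the 19.5×28 cube, the 6×20.5 cube at (1.5, 12) partially overlaps it — only the 96.00 mm² overlap (of its 123.00 mm²) is removed, clipping the outline — boundary = 127.00 mm. So its perimeter = 127.00 mm. Layer 37 is larger (134.00 vs 127.00 mm).

layer 37 (z = 11.84 mm)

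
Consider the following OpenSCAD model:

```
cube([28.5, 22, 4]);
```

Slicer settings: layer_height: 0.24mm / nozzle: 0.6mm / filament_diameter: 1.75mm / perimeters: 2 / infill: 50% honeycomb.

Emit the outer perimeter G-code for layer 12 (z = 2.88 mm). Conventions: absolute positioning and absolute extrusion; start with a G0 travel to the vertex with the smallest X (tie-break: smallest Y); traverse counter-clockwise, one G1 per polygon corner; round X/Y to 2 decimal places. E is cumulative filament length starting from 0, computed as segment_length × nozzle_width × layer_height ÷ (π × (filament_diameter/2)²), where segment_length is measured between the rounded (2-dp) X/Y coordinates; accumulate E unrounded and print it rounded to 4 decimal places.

G0 X0.00 Y0.00 Z2.88
G1 X28.50 Y0.00 E1.7062
G1 X28.50 Y22.00 E3.0233
G1 X0.00 Y22.00 E4.7296
G1 X0.00 Y0.00 E6.0467

At z = 2.88 mm: the cube is present — its section is the full 28.5×22 rectangle. The outline is a single polygon with 4 vertices. Extrusion per mm of travel: 0.6 × 0.24 / (π × 0.875²) = 0.059868. Accumulating E over each segment gives final E = 6.0467.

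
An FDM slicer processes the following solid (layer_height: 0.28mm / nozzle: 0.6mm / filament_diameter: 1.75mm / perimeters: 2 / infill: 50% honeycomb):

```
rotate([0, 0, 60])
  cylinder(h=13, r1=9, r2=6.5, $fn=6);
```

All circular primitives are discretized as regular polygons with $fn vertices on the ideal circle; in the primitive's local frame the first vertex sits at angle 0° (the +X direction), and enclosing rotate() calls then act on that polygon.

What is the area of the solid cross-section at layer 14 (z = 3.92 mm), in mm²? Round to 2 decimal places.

At z = 3.92 mm: the cone contributes a regular 6-gon of circumradius 8.246 (interpolated between r1=9 and r2=6.5 at t=0.302) (area = (6/2)·8.246²·sin(360°/6) = 176.67 mm²); (rotated 60° about Z; rotation is an isometry so areas/perimeters/island counts are preserved). Overall, the cross-section is a single solid region. Net area = 176.67 mm².

176.67 mm²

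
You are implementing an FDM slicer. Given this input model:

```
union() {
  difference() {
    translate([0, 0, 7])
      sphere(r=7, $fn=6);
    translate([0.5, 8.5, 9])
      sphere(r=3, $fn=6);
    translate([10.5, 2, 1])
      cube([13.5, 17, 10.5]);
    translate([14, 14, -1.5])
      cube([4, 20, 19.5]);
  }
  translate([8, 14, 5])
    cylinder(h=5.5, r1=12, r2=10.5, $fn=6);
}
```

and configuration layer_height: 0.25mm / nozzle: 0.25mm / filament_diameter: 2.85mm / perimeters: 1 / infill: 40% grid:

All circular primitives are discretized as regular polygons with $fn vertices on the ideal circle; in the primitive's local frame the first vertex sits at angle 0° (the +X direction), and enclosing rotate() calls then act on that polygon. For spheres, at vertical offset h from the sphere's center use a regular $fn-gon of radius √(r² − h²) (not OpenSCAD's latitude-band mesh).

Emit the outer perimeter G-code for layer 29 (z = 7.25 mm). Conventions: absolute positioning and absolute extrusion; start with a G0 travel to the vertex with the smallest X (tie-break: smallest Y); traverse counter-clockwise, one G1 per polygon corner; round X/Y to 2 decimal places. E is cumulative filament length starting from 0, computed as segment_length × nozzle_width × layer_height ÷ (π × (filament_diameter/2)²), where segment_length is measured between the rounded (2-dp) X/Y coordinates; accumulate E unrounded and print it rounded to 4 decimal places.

At z = 7.25 mm: the sphere: section is a regular 6-gon, circumradius = √(r²−h²) = √(7²−0.25²) = 6.996; the sphere at (0.5, 8.5): section is a regular 6-gon, circumradius = √(r²−h²) = √(3²−1.75²) = 2.437; the 13.5×17 cube at (10.5, 2) contributes its full rectangle; the cube at (14, 14) (footprint 4×20) is included at this height; Subtracting the remaining from the first: starting from the r=7 sphere, the r=3 sphere at (0.5, 8.5) misses the remaining region (no effect); the 13.5×17 cube at (10.5, 2) misses the remaining region (no effect); the 4×20 cube at (14, 14) misses the remaining region (no effect) — 1 connected region; the cone at (8, 14) (r1=12→r2=10.5) has section circumradius 11.386 here — a regular 6-gon; Merging all regions: the regions partially overlap (shared area 4.41 mm²), so overlapping operands fuse into one piece — 1 connected region. The outline is a single polygon with 12 vertices. Extrusion per mm of travel: 0.25 × 0.25 / (π × 1.425²) = 0.009797. Accumulating E over each segment gives final E = 0.9922.

G0 X-7.00 Y0.00 Z7.25
G1 X-3.50 Y-6.06 E0.0686
G1 X3.50 Y-6.06 E0.1371
G1 X7.00 Y0.00 E0.2057
G1 X4.61 Y4.14 E0.2525
G1 X13.69 Y4.14 E0.3415
G1 X19.39 Y14.00 E0.4531
G1 X13.69 Y23.86 E0.5647
G1 X2.31 Y23.86 E0.6761
G1 X-3.39 Y14.00 E0.7877
G1 X1.20 Y6.06 E0.8776
G1 X-3.50 Y6.06 E0.9236
G1 X-7.00 Y0.00 E0.9922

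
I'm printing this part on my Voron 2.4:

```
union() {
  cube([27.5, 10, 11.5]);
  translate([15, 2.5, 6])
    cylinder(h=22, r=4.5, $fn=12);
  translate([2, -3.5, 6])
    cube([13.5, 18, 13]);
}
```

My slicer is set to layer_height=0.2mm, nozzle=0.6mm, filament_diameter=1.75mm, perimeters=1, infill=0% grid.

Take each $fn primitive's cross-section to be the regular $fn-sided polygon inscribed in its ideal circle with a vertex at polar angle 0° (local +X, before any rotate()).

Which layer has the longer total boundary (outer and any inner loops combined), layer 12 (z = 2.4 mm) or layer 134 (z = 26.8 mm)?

layer 12 (z = 2.4 mm)

Layer 12 (z = 2.4): the 27.5×10 cube contributes its full rectangle (perimeter 75.00 mm); the cylinder at (15, 2.5) is absent (z outside [6, 28]); the cube at (2, -3.5) is absent (z outside [6, 19]); Taking the union: only the 27.5×10 cube is present, so the union is just that shape — boundary = 75.00 mm. So its perimeter = 75.00 mm. Layer 134 (z = 26.8): the cube does not reach this height (z outside [0, 11.5]); the cylinder at (15, 2.5): section is a regular 12-gon, circumradius r=4.5 (perimeter = 2·12·4.500·sin(180°/12) = 27.95 mm); the cube at (2, -3.5) is not intersected at this z (z outside [6, 19]); Combining (union): only the r=4.5 cylinder at (15, 2.5) is present, so the union is just that shape — boundary = 27.95 mm. So its perimeter = 27.95 mm. Layer 12 is larger (75.00 vs 27.95 mm).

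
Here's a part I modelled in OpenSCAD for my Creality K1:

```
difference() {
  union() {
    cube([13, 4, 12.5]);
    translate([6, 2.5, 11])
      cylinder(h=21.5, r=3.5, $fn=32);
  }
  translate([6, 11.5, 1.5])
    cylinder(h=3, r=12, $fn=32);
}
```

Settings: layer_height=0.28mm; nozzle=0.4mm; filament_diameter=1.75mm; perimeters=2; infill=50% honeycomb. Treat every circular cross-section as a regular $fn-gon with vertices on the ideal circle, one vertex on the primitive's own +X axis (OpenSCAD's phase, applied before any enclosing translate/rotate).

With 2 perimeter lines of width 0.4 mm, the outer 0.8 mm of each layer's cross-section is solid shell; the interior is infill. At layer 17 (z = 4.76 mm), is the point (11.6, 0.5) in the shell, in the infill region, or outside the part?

shell

At z = 4.76 mm: the cube (footprint 13×4) is included at this height; the cylinder at (6, 2.5) does not reach this height (z outside [11, 32.5]); Taking the union: only the 13×4 cube is present, so the union is just that shape — 1 connected region; the cylinder at (6, 11.5) does not reach this height (z outside [1.5, 4.5]); Subtracting the remaining from the first: none of the subtracted shapes is present at this height, so that combined region is unchanged — 1 connected region. Overall, the cross-section is a single solid region. The nearest boundary edge runs (0.00, 0.00)→(13.00, 0.00); distance from the point to it = 0.50 mm. The point is inside the cross-section, 0.50 mm from the nearest boundary — within the 0.8 mm shell band (2 × 0.4).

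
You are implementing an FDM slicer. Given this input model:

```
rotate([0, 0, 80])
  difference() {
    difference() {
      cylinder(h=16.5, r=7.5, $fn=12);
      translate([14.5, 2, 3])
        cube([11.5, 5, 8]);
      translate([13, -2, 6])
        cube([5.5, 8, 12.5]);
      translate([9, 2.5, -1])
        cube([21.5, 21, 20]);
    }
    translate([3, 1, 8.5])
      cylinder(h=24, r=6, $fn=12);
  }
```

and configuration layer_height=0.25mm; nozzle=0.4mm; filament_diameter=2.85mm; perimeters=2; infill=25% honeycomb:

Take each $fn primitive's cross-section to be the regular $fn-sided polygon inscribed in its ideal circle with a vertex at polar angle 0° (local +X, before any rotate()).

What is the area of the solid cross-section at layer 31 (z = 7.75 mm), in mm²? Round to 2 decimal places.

At z = 7.75 mm: the cylinder: section is a regular 12-gon, circumradius r=7.5 (area = (12/2)·7.500²·sin(360°/12) = 168.75 mm²); the 11.5×5 cube at (14.5, 2) contributes its full rectangle (area 57.50 mm²); the cube at (13, -2) is present — its section is the full 5.5×8 rectangle (area 44.00 mm²); the cube at (9, 2.5) (footprint 21.5×21) is included at this height (area 451.50 mm²); After the difference (first − rest): starting from the r=7.5 cylinder (168.75 mm²), the 11.5×5 cube at (14.5, 2) misses the remaining region (no effect); the 5.5×8 cube at (13, -2) misses the remaining region (no effect); the 21.5×21 cube at (9, 2.5) misses the remaining region (no effect) — area = 168.75 mm²; the cylinder at (3, 1) is not intersected at this z (z outside [8.5, 32.5]); After the difference (first − rest): none of the subtracted shapes is present at this height, so the result so far is unchanged — area = 168.75 mm²; (whole slice rotated 80° about Z — lengths, areas and connectivity unchanged). Overall, the cross-section is a single solid region. Net area = 168.75 mm².

168.75 mm²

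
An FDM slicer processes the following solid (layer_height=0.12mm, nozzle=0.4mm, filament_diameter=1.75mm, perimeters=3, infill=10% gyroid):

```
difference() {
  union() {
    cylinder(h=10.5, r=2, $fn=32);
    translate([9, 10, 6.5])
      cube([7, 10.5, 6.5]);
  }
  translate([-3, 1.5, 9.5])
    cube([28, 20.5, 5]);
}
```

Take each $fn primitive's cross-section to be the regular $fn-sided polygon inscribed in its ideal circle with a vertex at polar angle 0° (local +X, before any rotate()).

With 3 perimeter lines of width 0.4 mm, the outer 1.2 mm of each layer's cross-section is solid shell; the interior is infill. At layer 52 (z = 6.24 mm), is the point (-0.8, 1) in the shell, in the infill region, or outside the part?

shell

At z = 6.24 mm: the cylinder: section is a regular 32-gon, circumradius r=2; the cube at (9, 10) is not intersected at this z (z outside [6.5, 13]); Combining (union): only the r=2 cylinder is present, so the union is just that shape — 1 connected region; the cube at (-3, 1.5) is absent (z outside [9.5, 14.5]); Subtracting the remaining from the first: none of the subtracted shapes is present at this height, so the result so far is unchanged — 1 connected region. Overall, the cross-section is a single solid region. The nearest boundary edge runs (-1.11, 1.66)→(-1.41, 1.41); distance from the point to it = 0.71 mm. The point is inside the cross-section, 0.71 mm from the nearest boundary — within the 1.2 mm shell band (3 × 0.4).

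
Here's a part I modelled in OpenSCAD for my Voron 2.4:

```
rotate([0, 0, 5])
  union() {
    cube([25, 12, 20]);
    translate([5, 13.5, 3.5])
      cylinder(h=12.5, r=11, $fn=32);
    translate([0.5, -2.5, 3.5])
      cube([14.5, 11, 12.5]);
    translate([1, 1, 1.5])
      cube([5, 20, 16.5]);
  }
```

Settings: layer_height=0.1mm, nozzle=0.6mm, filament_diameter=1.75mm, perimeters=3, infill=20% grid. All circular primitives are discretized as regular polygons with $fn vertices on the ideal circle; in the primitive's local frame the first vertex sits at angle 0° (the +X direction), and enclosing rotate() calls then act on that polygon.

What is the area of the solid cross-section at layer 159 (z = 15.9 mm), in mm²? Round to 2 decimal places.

At z = 15.9 mm: the 25×12 cube contributes its full rectangle (area 300.00 mm²); the r=11 cylinder at (5, 13.5) gives a regular 32-gon of circumradius 11 (constant along its height) (area = (32/2)·11.000²·sin(360°/32) = 377.69 mm²); the cube at (0.5, -2.5) is present — its section is the full 14.5×11 rectangle (area 159.50 mm²); the cube at (1, 1) (footprint 5×20) is included at this height (area 100.00 mm²); Taking the union: the regions partially overlap — summed areas 937.19 mm² minus the doubly-counted overlap 346.65 mm² gives 590.55 mm² — area = 590.55 mm²; (rotated 5° about Z; rotation is an isometry so areas/perimeters/island counts are preserved). Overall, the cross-section is a single solid region. Net area = 590.55 mm².

590.55 mm²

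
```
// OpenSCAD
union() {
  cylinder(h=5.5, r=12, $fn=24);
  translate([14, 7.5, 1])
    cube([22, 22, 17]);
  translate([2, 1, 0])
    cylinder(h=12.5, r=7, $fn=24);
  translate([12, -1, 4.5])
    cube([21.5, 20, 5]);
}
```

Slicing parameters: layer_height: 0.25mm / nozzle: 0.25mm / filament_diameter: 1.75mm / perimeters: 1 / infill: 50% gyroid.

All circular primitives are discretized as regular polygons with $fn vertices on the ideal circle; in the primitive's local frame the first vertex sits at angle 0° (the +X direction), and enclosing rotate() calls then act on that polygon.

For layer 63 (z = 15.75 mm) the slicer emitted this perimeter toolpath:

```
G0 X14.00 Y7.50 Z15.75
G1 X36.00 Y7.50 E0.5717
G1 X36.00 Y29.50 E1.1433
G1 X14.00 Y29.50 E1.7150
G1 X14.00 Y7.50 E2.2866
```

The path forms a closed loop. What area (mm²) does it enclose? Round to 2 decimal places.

484.00 mm²

Apply the shoelace formula to the sequence of (X, Y) vertices; enclosed area = 484.00 mm².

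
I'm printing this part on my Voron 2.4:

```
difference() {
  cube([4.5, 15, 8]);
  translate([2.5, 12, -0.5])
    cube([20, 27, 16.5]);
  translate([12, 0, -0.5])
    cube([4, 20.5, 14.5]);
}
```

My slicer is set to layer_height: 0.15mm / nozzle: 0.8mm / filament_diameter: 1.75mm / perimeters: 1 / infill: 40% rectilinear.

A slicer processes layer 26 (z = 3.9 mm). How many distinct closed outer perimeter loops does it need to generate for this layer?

At z = 3.9 mm: the 4.5×15 cube contributes its full rectangle; the cube at (2.5, 12) (footprint 20×27) is included at this height; the 4×20.5 cube at (12, 0) contributes its full rectangle; Subtracting the remaining from the first: starting from the 4.5×15 cube, the 20×27 cube at (2.5, 12) partially overlaps it — only the 6.00 mm² overlap (of its 540.00 mm²) is removed, clipping the outline; the 4×20.5 cube at (12, 0) misses the remaining region (no effect) — 1 connected region. The result has 1 disconnected region.

1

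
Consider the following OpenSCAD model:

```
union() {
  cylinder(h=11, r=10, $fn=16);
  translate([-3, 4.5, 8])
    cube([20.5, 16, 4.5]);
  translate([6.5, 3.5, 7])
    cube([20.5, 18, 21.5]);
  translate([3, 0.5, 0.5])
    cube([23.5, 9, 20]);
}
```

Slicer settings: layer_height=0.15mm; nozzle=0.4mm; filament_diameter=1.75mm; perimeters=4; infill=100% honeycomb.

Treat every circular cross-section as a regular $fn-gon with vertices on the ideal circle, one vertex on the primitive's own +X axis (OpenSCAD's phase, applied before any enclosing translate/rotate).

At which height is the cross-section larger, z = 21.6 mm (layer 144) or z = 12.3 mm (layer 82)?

Layer 144 (z = 21.6): the cylinder does not reach this height (z outside [0, 11]); the cube at (-3, 4.5) is not intersected at this z (z outside [8, 12.5]); the 20.5×18 cube at (6.5, 3.5) contributes its full rectangle (area 369.00 mm²); the cube at (3, 0.5) is not intersected at this z (z outside [0.5, 20.5]); Merging all regions: only the 20.5×18 cube at (6.5, 3.5) is present, so the union is just that shape — area = 369.00 mm². So its area = 369.00 mm². Layer 82 (z = 12.3): the cylinder is absent (z outside [0, 11]); the cube at (-3, 4.5) (footprint 20.5×16) is included at this height (area 328.00 mm²); the cube at (6.5, 3.5) is present — its section is the full 20.5×18 rectangle (area 369.00 mm²); the 23.5×9 cube at (3, 0.5) contributes its full rectangle (area 211.50 mm²); Combining (union): the regions partially overlap — summed areas 908.50 mm² minus the doubly-counted overlap 313.50 mm² gives 595.00 mm² — area = 595.00 mm². So its area = 595.00 mm². Layer 82 is larger (595.00 vs 369.00 mm²).

layer 82 (z = 12.3 mm)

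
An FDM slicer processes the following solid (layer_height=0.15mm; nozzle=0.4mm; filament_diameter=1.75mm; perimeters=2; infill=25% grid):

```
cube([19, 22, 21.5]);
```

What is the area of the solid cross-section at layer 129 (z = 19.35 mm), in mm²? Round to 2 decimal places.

At z = 19.35 mm: the cube (footprint 19×22) is included at this height (area 418.00 mm²). Overall, the cross-section is a single solid region. Net area = 418.00 mm².

418.00 mm²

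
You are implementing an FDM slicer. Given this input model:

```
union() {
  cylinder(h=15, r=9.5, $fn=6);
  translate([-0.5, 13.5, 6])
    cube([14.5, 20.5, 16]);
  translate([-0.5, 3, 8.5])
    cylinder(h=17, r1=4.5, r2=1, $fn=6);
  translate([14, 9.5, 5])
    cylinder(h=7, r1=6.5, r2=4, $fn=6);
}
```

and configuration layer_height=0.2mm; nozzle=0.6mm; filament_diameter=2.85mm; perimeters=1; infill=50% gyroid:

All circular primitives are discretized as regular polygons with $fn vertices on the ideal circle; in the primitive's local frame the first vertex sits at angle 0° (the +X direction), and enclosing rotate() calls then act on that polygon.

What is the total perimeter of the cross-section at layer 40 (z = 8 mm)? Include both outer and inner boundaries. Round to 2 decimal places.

At z = 8 mm: the r=9.5 cylinder gives a regular 6-gon of circumradius 9.5 (constant along its height) (perimeter = 2·6·9.500·sin(180°/6) = 57.00 mm); the cube at (-0.5, 13.5) is present — its section is the full 14.5×20.5 rectangle (perimeter 70.00 mm); the cone at (-0.5, 3) does not reach this height (z outside [8.5, 25.5]); the cone at (14, 9.5): at t=0.429 of its height the radius interpolates to r₁+(r₂−r₁)t = 5.429, giving a regular 6-gon of that circumradius (perimeter = 2·6·5.429·sin(180°/6) = 32.57 mm); Merging all regions: the regions partially overlap (shared area 2.05 mm²), so the edge portions inside another operand are dropped and the merged outline is re-measured after clipping — boundary = 152.23 mm. Overall, the cross-section has 2 separate islands. Total boundary length (outer) = 152.23 mm.

152.23 mm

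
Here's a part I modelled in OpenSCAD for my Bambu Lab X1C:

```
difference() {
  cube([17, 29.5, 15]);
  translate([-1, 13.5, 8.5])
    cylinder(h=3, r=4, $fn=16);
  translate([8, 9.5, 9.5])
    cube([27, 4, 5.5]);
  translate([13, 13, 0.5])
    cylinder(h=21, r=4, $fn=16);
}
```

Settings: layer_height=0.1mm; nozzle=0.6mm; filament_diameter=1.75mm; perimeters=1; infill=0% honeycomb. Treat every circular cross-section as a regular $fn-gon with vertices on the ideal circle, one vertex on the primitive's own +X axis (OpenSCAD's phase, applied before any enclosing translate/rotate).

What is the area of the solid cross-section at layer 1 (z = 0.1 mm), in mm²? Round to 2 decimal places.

501.50 mm²

At z = 0.1 mm: the 17×29.5 cube contributes its full rectangle (area 501.50 mm²); the cylinder at (-1, 13.5) is absent (z outside [8.5, 11.5]); the cube at (8, 9.5) is absent (z outside [9.5, 15]); the cylinder at (13, 13) is not intersected at this z (z outside [0.5, 21.5]); After the difference (first − rest): none of the subtracted shapes is present at this height, so the 17×29.5 cube is unchanged — area = 501.50 mm². Overall, the cross-section is a single solid region. Net area = 501.50 mm².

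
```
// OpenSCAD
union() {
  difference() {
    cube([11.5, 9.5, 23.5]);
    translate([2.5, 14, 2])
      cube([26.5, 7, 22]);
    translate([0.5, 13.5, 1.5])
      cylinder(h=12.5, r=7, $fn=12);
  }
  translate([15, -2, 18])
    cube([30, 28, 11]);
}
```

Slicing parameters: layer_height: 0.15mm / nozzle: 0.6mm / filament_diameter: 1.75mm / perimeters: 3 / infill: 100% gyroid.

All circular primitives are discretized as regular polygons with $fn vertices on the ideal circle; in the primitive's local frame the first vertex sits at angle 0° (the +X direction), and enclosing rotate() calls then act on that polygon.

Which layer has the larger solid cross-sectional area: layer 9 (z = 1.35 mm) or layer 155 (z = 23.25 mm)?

layer 155 (z = 23.25 mm)

Layer 9 (z = 1.35): the 11.5×9.5 cube contributes its full rectangle (area 109.25 mm²); the cube at (2.5, 14) does not reach this height (z outside [2, 24]); the cylinder at (0.5, 13.5) is absent (z outside [1.5, 14]); After the difference (first − rest): none of the subtracted shapes is present at this height, so the 11.5×9.5 cube is unchanged — area = 109.25 mm²; the cube at (15, -2) is absent (z outside [18, 29]); Merging all regions: only the result so far is present, so the union is just that shape — area = 109.25 mm². So its area = 109.25 mm². Layer 155 (z = 23.25): the cube (footprint 11.5×9.5) is included at this height (area 109.25 mm²); the cube at (2.5, 14) (footprint 26.5×7) is included at this height (area 185.50 mm²); the cylinder at (0.5, 13.5) does not reach this height (z outside [1.5, 14]); After the difference (first − rest): starting from the 11.5×9.5 cube (109.25 mm²), the 26.5×7 cube at (2.5, 14) misses the remaining region (no effect) — area = 109.25 mm²; the cube at (15, -2) is present — its section is the full 30×28 rectangle (area 840.00 mm²); Merging all regions: the 2 present regions are separate (no shared area or edge), so areas and boundary lengths simply add and each stays a separate island — area = 949.25 mm². So its area = 949.25 mm². Layer 155 is larger (949.25 vs 109.25 mm²).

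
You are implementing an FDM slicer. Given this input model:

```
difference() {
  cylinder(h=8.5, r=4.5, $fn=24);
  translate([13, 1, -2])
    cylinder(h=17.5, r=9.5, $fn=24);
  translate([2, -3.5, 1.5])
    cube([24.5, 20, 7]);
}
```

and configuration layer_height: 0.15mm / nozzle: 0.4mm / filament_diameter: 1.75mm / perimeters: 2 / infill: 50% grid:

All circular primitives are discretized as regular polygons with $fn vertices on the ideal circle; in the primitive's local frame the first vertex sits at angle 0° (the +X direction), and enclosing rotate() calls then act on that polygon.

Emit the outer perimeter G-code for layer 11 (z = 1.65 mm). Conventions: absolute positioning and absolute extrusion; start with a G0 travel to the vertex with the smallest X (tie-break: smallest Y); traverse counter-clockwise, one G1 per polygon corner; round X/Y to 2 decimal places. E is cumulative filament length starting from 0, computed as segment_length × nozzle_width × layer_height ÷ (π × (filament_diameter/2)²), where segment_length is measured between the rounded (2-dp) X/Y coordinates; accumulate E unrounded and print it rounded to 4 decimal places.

At z = 1.65 mm: the r=4.5 cylinder gives a regular 24-gon of circumradius 4.5 (constant along its height); the r=9.5 cylinder at (13, 1) contributes a regular 24-gon of circumradius 9.5; the 24.5×20 cube at (2, -3.5) contributes its full rectangle; Taking the first minus the rest: starting from the r=4.5 cylinder, the r=9.5 cylinder at (13, 1) partially overlaps it — only the 2.68 mm² overlap (of its 280.30 mm²) is removed, clipping the outline; the 24.5×20 cube at (2, -3.5) partially overlaps it — only the 11.27 mm² overlap (of its 490.00 mm²) is removed, clipping the outline — 1 connected region. The outline is a single polygon with 19 vertices. Extrusion per mm of travel: 0.4 × 0.15 / (π × 0.875²) = 0.024945. Accumulating E over each segment gives final E = 0.6849.

G0 X-4.50 Y0.00 Z1.65
G1 X-4.35 Y-1.16 E0.0292
G1 X-3.90 Y-2.25 E0.0586
G1 X-3.18 Y-3.18 E0.0879
G1 X-2.25 Y-3.90 E0.1173
G1 X-1.16 Y-4.35 E0.1467
G1 X0.00 Y-4.50 E0.1759
G1 X1.16 Y-4.35 E0.2050
G1 X2.25 Y-3.90 E0.2345
G1 X2.77 Y-3.50 E0.2508
G1 X2.00 Y-3.50 E0.2700
G1 X2.00 Y4.00 E0.4571
G1 X1.16 Y4.35 E0.4798
G1 X0.00 Y4.50 E0.5090
G1 X-1.16 Y4.35 E0.5382
G1 X-2.25 Y3.90 E0.5676
G1 X-3.18 Y3.18 E0.5969
G1 X-3.90 Y2.25 E0.6263
G1 X-4.35 Y1.16 E0.6557
G1 X-4.50 Y0.00 E0.6849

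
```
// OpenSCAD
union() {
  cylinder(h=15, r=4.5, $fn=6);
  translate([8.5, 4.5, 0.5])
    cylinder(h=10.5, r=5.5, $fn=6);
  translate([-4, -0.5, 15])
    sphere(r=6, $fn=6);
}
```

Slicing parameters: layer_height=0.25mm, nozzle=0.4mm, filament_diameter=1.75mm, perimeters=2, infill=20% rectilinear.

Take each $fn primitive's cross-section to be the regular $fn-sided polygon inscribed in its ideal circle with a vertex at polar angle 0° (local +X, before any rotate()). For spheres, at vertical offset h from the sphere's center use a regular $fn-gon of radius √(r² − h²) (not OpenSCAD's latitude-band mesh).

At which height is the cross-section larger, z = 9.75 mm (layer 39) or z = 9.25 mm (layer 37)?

Layer 39 (z = 9.75): the r=4.5 cylinder gives a regular 6-gon of circumradius 4.5 (constant along its height) (area = (6/2)·4.500²·sin(360°/6) = 52.61 mm²); the cylinder at (8.5, 4.5): section is a regular 6-gon, circumradius r=5.5 (area = (6/2)·5.500²·sin(360°/6) = 78.59 mm²); the r=6 sphere at (-4, -0.5) contributes a regular 6-gon of circumradius √(6²−5.25²) = 2.905 (area = (6/2)·2.905²·sin(360°/6) = 21.92 mm²); Merging all regions: the regions partially overlap — summed areas 153.12 mm² minus the doubly-counted overlap 9.68 mm² gives 143.45 mm² — area = 143.45 mm². So its area = 143.45 mm². Layer 37 (z = 9.25): the r=4.5 cylinder gives a regular 6-gon of circumradius 4.5 (constant along its height) (area = (6/2)·4.500²·sin(360°/6) = 52.61 mm²); the r=5.5 cylinder at (8.5, 4.5) contributes a regular 6-gon of circumradius 5.5 (area = (6/2)·5.500²·sin(360°/6) = 78.59 mm²); the r=6 sphere at (-4, -0.5) slices to a regular 6-gon of circumradius 1.714 (√(r²−h²) with h=5.75 from center) (area = (6/2)·1.714²·sin(360°/6) = 7.63 mm²); Merging all regions: the regions partially overlap — summed areas 138.83 mm² minus the doubly-counted overlap 3.88 mm² gives 134.95 mm² — area = 134.95 mm². So its area = 134.95 mm². Layer 39 is larger (143.45 vs 134.95 mm²).

layer 39 (z = 9.75 mm)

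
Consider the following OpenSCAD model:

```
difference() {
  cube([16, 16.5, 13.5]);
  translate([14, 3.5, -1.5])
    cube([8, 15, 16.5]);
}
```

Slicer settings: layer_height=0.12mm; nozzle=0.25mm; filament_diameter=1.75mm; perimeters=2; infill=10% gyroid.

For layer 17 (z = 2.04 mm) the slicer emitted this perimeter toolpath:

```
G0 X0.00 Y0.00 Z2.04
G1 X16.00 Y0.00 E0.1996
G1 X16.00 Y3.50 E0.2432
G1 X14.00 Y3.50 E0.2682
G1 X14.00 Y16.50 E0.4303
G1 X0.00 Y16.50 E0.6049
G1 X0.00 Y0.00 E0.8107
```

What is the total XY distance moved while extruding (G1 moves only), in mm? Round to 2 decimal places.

65.00 mm

Sum the Euclidean lengths of each G1 segment: total = 65.00 mm.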